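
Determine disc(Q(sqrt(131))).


For K = Q(sqrt(d)) with d squarefree: disc(K) = d if d = 1 mod 4, and disc(K) = 4d if d = 2 or 3 mod 4.
Here d = 131, and d mod 4 = 3.
d = 3 mod 4, not 1 (O_K = Z[sqrt(d)]), so disc(K) = 4d = 4 * (131) = 524

524


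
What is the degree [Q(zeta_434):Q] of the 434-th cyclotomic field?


The degree equals Euler's totient phi(434).
434 = 2 * 7 * 31
phi(434) = 180

180


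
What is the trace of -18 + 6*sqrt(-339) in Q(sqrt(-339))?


Tr(a + b*sqrt(d)) = (a + b*sqrt(d)) + (a - b*sqrt(d)) = 2a
= 2 * (-18)
= -36

-36


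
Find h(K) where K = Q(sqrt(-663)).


K = Q(sqrt(-663)). d mod 4 = 1, so D = disc(K) = d = -663
h(K) equals the number of primitive reduced positive-definite forms (a, b, c) = a*x^2 + b*x*y + c*y^2 with b^2 - 4ac = D,
where reduced means |b| <= a <= c, with b >= 0 whenever |b| = a or a = c, and primitive means gcd(a, b, c) = 1.
Reduced forces 3a^2 <= |D| = 663, so 1 <= a <= 14; b must have the parity of D, and c = (b^2 - D)/(4a) must be an integer >= a.
Enumerate a = 1..14, b in [-a, a]:
  a=1: (1, 1, 166)  [1]
  a=2: (2, -1, 83), (2, 1, 83)  [2]
  a=3: (3, 3, 56)  [1]
  a=4: (4, -3, 42), (4, 3, 42)  [2]
  a=5: none
  a=6: (6, -3, 28), (6, 3, 28)  [2]
  a=7: (7, -3, 24), (7, 3, 24)  [2]
  a=8: (8, -3, 21), (8, 3, 21)  [2]
  a=9..11: none
  a=12: (12, -3, 14), (12, 3, 14)  [2]
  a=13: (13, 13, 16)  [1]
  a=14: (14, 11, 14)  [1]
Total reduced forms: 1 + 2 + 1 + 2 + 2 + 2 + 2 + 2 + 1 + 1 = 16
h = 16

16


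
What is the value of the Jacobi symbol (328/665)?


Compute (328/665) via quadratic reciprocity:
  pull out 2: (2/665) = +1  (since 665 mod 8 = 1)
  pull out 2: (2/665) = +1  (since 665 mod 8 = 1)
  pull out 2: (2/665) = +1  (since 665 mod 8 = 1)
  reciprocity: (41/665) -> +(665/41)
  reduce: (9/41)
  reciprocity: (9/41) -> +(41/9)
  reduce: (5/9)
  reciprocity: (5/9) -> +(9/5)
  reduce: (4/5)
  pull out 2: (2/5) = -1  (since 5 mod 8 = 5)
  pull out 2: (2/5) = -1  (since 5 mod 8 = 5)
  (1/5) = 1
Product of signs = 1

1


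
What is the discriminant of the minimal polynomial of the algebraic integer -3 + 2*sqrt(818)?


The element -3 + 2*sqrt(818) has minimal polynomial:
x^2 + 6*x - 3263
Discriminant = (6)^2 - 4*(-3263)
= 36 + 13052
= 13088

13088


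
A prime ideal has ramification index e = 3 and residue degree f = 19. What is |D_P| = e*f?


|D_P| = e * f
= 3 * 19
= 57

57


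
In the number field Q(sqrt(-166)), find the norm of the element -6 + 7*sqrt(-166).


N(a + b*sqrt(d)) = a^2 - d*b^2
= (-6)^2 - (-166)*(7)^2
= 36 + 8134
= 8170

8170


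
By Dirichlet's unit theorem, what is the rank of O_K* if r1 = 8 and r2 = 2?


By Dirichlet's unit theorem:
rank = r1 + r2 - 1
= 8 + 2 - 1
= 9

9


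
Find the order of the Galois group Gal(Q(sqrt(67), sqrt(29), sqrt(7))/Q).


The 3 square roots of distinct primes are multiplicatively independent over Q,
so [K:Q] = 2^3 and Gal(K/Q) is isomorphic to (Z/2Z)^3.
|Gal| = 2^3 = 8

8


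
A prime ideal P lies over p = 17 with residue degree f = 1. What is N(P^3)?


N(P^a) = p^(a*f)
= 17^(3*1)
= 17^3
= 4913

4913


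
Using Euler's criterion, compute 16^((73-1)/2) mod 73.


p = 73 is prime and the exponent is (p-1)/2 = 36, so by Euler's criterion 16^36 = (16/73) = +1 or -1 mod 73.
Compute by square-and-multiply:
  36 = 32 + 4 (binary 100100)
  Repeated squaring mod 73: 16^1 = 16, 16^2 = 37, 16^4 = 55, 16^8 = 32, 16^16 = 2, 16^32 = 4
  16^36 = 16^32 * 16^4 = 4 * 55 mod 73
    4 * 55 = 220 = 1 mod 73
  16^36 = 1 mod 73
Result 1: 16 is a quadratic residue mod 73.
16^36 mod 73 = 1

1


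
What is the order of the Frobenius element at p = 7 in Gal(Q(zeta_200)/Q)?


The Frobenius at p in Gal(Q(zeta_n)/Q) = (Z/nZ)* is the class of p, so its order is ord_200(7), the smallest k >= 1 with 7^k = 1 mod 200.
n = 200 = 2^3 * 5^2, phi(200) = 80; the order divides phi(n).
Divisors of 80: 1, 2, 4, 5, 8, 10, 16, 20, 40, 80
Repeated squaring mod 200: 7^1 = 7, 7^2 = 49, 7^4 = 1, 7^8 = 1, 7^16 = 1, 7^32 = 1, 7^64 = 1
Test divisors in increasing order:
  k=1: 7^1 = 7 mod 200
  k=2: 7^2 = 49 mod 200
  k=4: 7^4 = 1 mod 200  <- first divisor giving 1
Order = 4

4


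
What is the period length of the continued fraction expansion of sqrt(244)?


Run the CF algorithm for sqrt(244).
a_0 = floor(sqrt(244)) = 15; set m_0=0, q_0=1.
Recurrence: m' = q*a - m,  q' = (d - m'^2)/q,  a' = floor((a_0 + m')/q').
  step 1: m=15, q=19, a=1
  step 2: m=4, q=12, a=1
  step 3: m=8, q=15, a=1
  step 4: m=7, q=13, a=1
  step 5: m=6, q=16, a=1
  step 6: m=10, q=9, a=2
  step 7: m=8, q=20, a=1
  step 8: m=12, q=5, a=5
  step 9: m=13, q=15, a=1
  step 10: m=2, q=16, a=1
  step 11: m=14, q=3, a=9
  step 12: m=13, q=25, a=1
  step 13: m=12, q=4, a=6
  step 14: m=12, q=25, a=1
  step 15: m=13, q=3, a=9
  step 16: m=14, q=16, a=1
  step 17: m=2, q=15, a=1
  step 18: m=13, q=5, a=5
  step 19: m=12, q=20, a=1
  step 20: m=8, q=9, a=2
  step 21: m=10, q=16, a=1
  step 22: m=6, q=13, a=1
  step 23: m=7, q=15, a=1
  step 24: m=8, q=12, a=1
  step 25: m=4, q=19, a=1
  step 26: m=15, q=1, a=30
a_26 = 2*a_0 = 30, so the period closes here.
sqrt(244) = [15; 1, 1, 1, 1, 1, 2, 1, 5, 1, 1, 9, 1, 6, 1, 9, 1, 1, 5, 1, 2, 1, 1, 1, 1, 1, 30]
Period length = 26

26


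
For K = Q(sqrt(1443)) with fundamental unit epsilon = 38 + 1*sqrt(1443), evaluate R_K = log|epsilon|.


epsilon = 38 + 1*sqrt(1443)
= 75.9868
R = ln(75.9868)
= 4.3306

4.3306


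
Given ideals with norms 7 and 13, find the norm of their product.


N(IJ) = N(I) * N(J)
= 7 * 13
= 91

91


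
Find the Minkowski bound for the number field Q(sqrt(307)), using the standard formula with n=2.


d = 307, d mod 4 = 3, so disc(K) = 4d = 1228; |disc(K)| = 1228
Real quadratic field, so n = 2, s = r2 = 0, r1 = 2
M = (n!/n^n) * (4/pi)^s * sqrt(|disc(K)|) = (2!/2^2) * (4/pi)^0 * sqrt(1228)
= 0.5 * 1.000000 * 35.042831
= 17.5214

17.5214


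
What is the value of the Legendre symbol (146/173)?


p = 173 is prime, so compute (146/173) with the reciprocity algorithm (Jacobi-symbol steps: pull out 2s via (2/n), flip via reciprocity, reduce):
  pull out 2: (2/173) = -1  (since 173 mod 8 = 5)
  reciprocity: (73/173) -> +(173/73)
  reduce: (27/73)
  reciprocity: (27/73) -> +(73/27)
  reduce: (19/27)
  reciprocity: (19/27) -> -(27/19)
  reduce: (8/19)
  pull out 2: (2/19) = -1  (since 19 mod 8 = 3)
  pull out 2: (2/19) = -1  (since 19 mod 8 = 3)
  pull out 2: (2/19) = -1  (since 19 mod 8 = 3)
  (1/19) = 1
Product of signs = -1
(146/173) = -1

-1


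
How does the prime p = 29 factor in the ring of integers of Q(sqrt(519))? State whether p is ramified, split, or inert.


K = Q(sqrt(519)). Since d mod 4 = 3, disc(K) = 2076.
Check p | disc: 2076 mod 29 = 17.
p does not divide disc. Compute Legendre symbol (d/p):
26^((29-1)/2) mod 29 = -1
(d/p) = -1, so p is inert: (p) stays prime with e=1, f=2, g=1.
Therefore p is inert.

inert


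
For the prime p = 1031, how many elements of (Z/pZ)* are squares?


For prime p, the number of non-zero quadratic residues is (p-1)/2.
= (1031-1)/2
= 515

515


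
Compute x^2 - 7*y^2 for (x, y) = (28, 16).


x^2 - d*y^2
= 28^2 - 7*16^2
= 784 - 1792
= -1008

-1008


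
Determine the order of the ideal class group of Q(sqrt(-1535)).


K = Q(sqrt(-1535)). d mod 4 = 1, so D = disc(K) = d = -1535
h(K) equals the number of primitive reduced positive-definite forms (a, b, c) = a*x^2 + b*x*y + c*y^2 with b^2 - 4ac = D,
where reduced means |b| <= a <= c, with b >= 0 whenever |b| = a or a = c, and primitive means gcd(a, b, c) = 1.
Reduced forces 3a^2 <= |D| = 1535, so 1 <= a <= 22; b must have the parity of D, and c = (b^2 - D)/(4a) must be an integer >= a.
Enumerate a = 1..22, b in [-a, a]:
  a=1: (1, 1, 384)  [1]
  a=2: (2, -1, 192), (2, 1, 192)  [2]
  a=3: (3, -1, 128), (3, 1, 128)  [2]
  a=4: (4, -1, 96), (4, 1, 96)  [2]
  a=5: (5, 5, 78)  [1]
  a=6: (6, -5, 65), (6, -1, 64), (6, 1, 64), (6, 5, 65)  [4]
  a=7: none
  a=8: (8, -1, 48), (8, 1, 48)  [2]
  a=9: (9, -7, 44), (9, 7, 44)  [2]
  a=10: (10, -5, 39), (10, 5, 39)  [2]
  a=11: (11, -7, 36), (11, 7, 36)  [2]
  a=12: (12, -7, 33), (12, -1, 32), (12, 1, 32), (12, 7, 33)  [4]
  a=13: (13, -5, 30), (13, 5, 30)  [2]
  a=14: none
  a=15: (15, -5, 26), (15, 5, 26)  [2]
  a=16: (16, -1, 24), (16, 1, 24)  [2]
  a=17: none
  a=18: (18, -11, 23), (18, -7, 22), (18, 7, 22), (18, 11, 23)  [4]
  a=19: (19, -17, 24), (19, 17, 24)  [2]
  a=20: (20, -15, 22), (20, 15, 22)  [2]
  a=21..22: none
Total reduced forms: 1 + 2 + 2 + 2 + 1 + 4 + 2 + 2 + 2 + 2 + 4 + 2 + 2 + 2 + 4 + 2 + 2 = 38
h = 38

38


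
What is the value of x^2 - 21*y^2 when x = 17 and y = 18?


x^2 - d*y^2
= 17^2 - 21*18^2
= 289 - 6804
= -6515

-6515


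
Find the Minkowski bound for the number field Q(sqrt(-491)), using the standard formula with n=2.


d = -491, d mod 4 = 1, so disc(K) = d = -491; |disc(K)| = 491
Imaginary quadratic field, so n = 2, s = r2 = 1, r1 = 0
M = (n!/n^n) * (4/pi)^s * sqrt(|disc(K)|) = (2!/2^2) * (4/pi)^1 * sqrt(491)
= 0.5 * 1.273240 * 22.158520
= 14.1066

14.1066


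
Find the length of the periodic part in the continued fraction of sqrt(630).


Run the CF algorithm for sqrt(630).
a_0 = floor(sqrt(630)) = 25; set m_0=0, q_0=1.
Recurrence: m' = q*a - m,  q' = (d - m'^2)/q,  a' = floor((a_0 + m')/q').
  step 1: m=25, q=5, a=10
  step 2: m=25, q=1, a=50
a_2 = 2*a_0 = 50, so the period closes here.
sqrt(630) = [25; 10, 50]
Period length = 2

2


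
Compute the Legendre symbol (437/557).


p = 557 is prime, so compute (437/557) with the reciprocity algorithm (Jacobi-symbol steps: pull out 2s via (2/n), flip via reciprocity, reduce):
  reciprocity: (437/557) -> +(557/437)
  reduce: (120/437)
  pull out 2: (2/437) = -1  (since 437 mod 8 = 5)
  pull out 2: (2/437) = -1  (since 437 mod 8 = 5)
  pull out 2: (2/437) = -1  (since 437 mod 8 = 5)
  reciprocity: (15/437) -> +(437/15)
  reduce: (2/15)
  pull out 2: (2/15) = +1  (since 15 mod 8 = 7)
  (1/15) = 1
Product of signs = -1
(437/557) = -1

-1


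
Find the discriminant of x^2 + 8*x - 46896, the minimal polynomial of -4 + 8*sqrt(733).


The element -4 + 8*sqrt(733) has minimal polynomial:
x^2 + 8*x - 46896
Discriminant = (8)^2 - 4*(-46896)
= 64 + 187584
= 187648

187648


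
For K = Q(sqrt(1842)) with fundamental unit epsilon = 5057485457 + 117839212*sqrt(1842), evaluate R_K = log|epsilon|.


epsilon = 5057485457 + 117839212*sqrt(1842)
= 1.0115e+10
R = ln(1.0115e+10)
= 23.0373

23.0373


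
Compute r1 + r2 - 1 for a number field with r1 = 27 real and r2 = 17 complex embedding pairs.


By Dirichlet's unit theorem:
rank = r1 + r2 - 1
= 27 + 17 - 1
= 43

43


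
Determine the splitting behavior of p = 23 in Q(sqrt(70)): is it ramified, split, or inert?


K = Q(sqrt(70)). Since d mod 4 = 2, disc(K) = 280.
Check p | disc: 280 mod 23 = 4.
p does not divide disc. Compute Legendre symbol (d/p):
1^((23-1)/2) mod 23 = 1
(d/p) = 1, so p splits: (p) = P*P' with e=1, f=1, g=2.
Therefore p is split.

split


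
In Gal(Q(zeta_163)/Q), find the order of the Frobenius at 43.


The Frobenius at p in Gal(Q(zeta_n)/Q) = (Z/nZ)* is the class of p, so its order is ord_163(43), the smallest k >= 1 with 43^k = 1 mod 163.
n = 163 = 163, phi(163) = 162; the order divides phi(n).
Divisors of 162: 1, 2, 3, 6, 9, 18, 27, 54, 81, 162
Repeated squaring mod 163: 43^1 = 43, 43^2 = 56, 43^4 = 39, 43^8 = 54, 43^16 = 145, 43^32 = 161, 43^64 = 4, 43^128 = 16
Test divisors in increasing order:
  k=1: 43^1 = 43 mod 163
  k=2: 43^2 = 56 mod 163
  k=3: 43^3 = 56 * 43 = 126 mod 163
  k=6: 43^6 = 39 * 56 = 65 mod 163
  k=9: 43^9 = 54 * 43 = 40 mod 163
  k=18: 43^18 = 145 * 56 = 133 mod 163
  k=27: 43^27 = 145 * 54 * 56 * 43 = 104 mod 163
  k=54: 43^54 = 161 * 145 * 39 * 56 = 58 mod 163
  k=81: 43^81 = 4 * 145 * 43 = 1 mod 163  <- first divisor giving 1
Order = 81

81


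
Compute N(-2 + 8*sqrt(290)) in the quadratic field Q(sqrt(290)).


N(a + b*sqrt(d)) = a^2 - d*b^2
= (-2)^2 - (290)*(8)^2
= 4 - 18560
= -18556

-18556


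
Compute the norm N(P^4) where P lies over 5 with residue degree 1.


N(P^a) = p^(a*f)
= 5^(4*1)
= 5^4
= 625

625


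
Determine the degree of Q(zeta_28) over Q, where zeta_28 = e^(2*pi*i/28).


The degree equals Euler's totient phi(28).
28 = 2^2 * 7
phi(28) = 12

12


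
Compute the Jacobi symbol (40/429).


Compute (40/429) via quadratic reciprocity:
  pull out 2: (2/429) = -1  (since 429 mod 8 = 5)
  pull out 2: (2/429) = -1  (since 429 mod 8 = 5)
  pull out 2: (2/429) = -1  (since 429 mod 8 = 5)
  reciprocity: (5/429) -> +(429/5)
  reduce: (4/5)
  pull out 2: (2/5) = -1  (since 5 mod 8 = 5)
  pull out 2: (2/5) = -1  (since 5 mod 8 = 5)
  (1/5) = 1
Product of signs = -1

-1


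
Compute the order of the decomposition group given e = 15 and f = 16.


|D_P| = e * f
= 15 * 16
= 240

240


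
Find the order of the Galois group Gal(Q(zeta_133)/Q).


|Gal(Q(zeta_133)/Q)| = phi(133)
= 108

108


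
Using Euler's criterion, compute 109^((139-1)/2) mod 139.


p = 139 is prime and the exponent is (p-1)/2 = 69, so by Euler's criterion 109^69 = (109/139) = +1 or -1 mod 139.
Compute by square-and-multiply:
  69 = 64 + 4 + 1 (binary 1000101)
  Repeated squaring mod 139: 109^1 = 109, 109^2 = 66, 109^4 = 47, 109^8 = 124, 109^16 = 86, 109^32 = 29, 109^64 = 7
  109^69 = 109^64 * 109^4 * 109^1 = 7 * 47 * 109 mod 139
    7 * 47 = 329 = 51 mod 139
    51 * 109 = 5559 = 138 mod 139
  109^69 = 138 mod 139
Result 138 = p - 1 = -1 mod 139: 109 is a quadratic non-residue mod 139. As a residue in [0, p-1] the value is 138.
109^69 mod 139 = 138

138


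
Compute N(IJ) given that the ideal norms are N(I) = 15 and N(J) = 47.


N(IJ) = N(I) * N(J)
= 15 * 47
= 705

705


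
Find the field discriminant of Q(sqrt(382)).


For K = Q(sqrt(d)) with d squarefree: disc(K) = d if d = 1 mod 4, and disc(K) = 4d if d = 2 or 3 mod 4.
Here d = 382, and d mod 4 = 2.
d = 2 mod 4, not 1 (O_K = Z[sqrt(d)]), so disc(K) = 4d = 4 * (382) = 1528

1528


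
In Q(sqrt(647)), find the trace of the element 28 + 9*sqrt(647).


Tr(a + b*sqrt(d)) = (a + b*sqrt(d)) + (a - b*sqrt(d)) = 2a
= 2 * (28)
= 56

56


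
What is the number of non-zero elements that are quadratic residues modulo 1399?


For prime p, the number of non-zero quadratic residues is (p-1)/2.
= (1399-1)/2
= 699

699


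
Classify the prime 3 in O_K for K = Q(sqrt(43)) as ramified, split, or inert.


K = Q(sqrt(43)). Since d mod 4 = 3, disc(K) = 172.
Check p | disc: 172 mod 3 = 1.
p does not divide disc. Compute Legendre symbol (d/p):
1^((3-1)/2) mod 3 = 1
(d/p) = 1, so p splits: (p) = P*P' with e=1, f=1, g=2.
Therefore p is split.

split


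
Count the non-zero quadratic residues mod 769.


For prime p, the number of non-zero quadratic residues is (p-1)/2.
= (769-1)/2
= 384

384


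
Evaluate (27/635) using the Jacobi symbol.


Compute (27/635) via quadratic reciprocity:
  reciprocity: (27/635) -> -(635/27)
  reduce: (14/27)
  pull out 2: (2/27) = -1  (since 27 mod 8 = 3)
  reciprocity: (7/27) -> -(27/7)
  reduce: (6/7)
  pull out 2: (2/7) = +1  (since 7 mod 8 = 7)
  reciprocity: (3/7) -> -(7/3)
  reduce: (1/3)
  (1/3) = 1
Product of signs = 1

1


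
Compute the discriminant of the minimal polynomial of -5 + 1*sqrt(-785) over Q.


The element -5 + 1*sqrt(-785) has minimal polynomial:
x^2 + 10*x + 810
Discriminant = (10)^2 - 4*(810)
= 100 - 3240
= -3140

-3140


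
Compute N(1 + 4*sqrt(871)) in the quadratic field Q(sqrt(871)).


N(a + b*sqrt(d)) = a^2 - d*b^2
= (1)^2 - (871)*(4)^2
= 1 - 13936
= -13935

-13935


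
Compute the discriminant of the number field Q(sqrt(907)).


For K = Q(sqrt(d)) with d squarefree: disc(K) = d if d = 1 mod 4, and disc(K) = 4d if d = 2 or 3 mod 4.
Here d = 907, and d mod 4 = 3.
d = 3 mod 4, not 1 (O_K = Z[sqrt(d)]), so disc(K) = 4d = 4 * (907) = 3628

3628


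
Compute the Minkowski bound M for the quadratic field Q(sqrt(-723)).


d = -723, d mod 4 = 1, so disc(K) = d = -723; |disc(K)| = 723
Imaginary quadratic field, so n = 2, s = r2 = 1, r1 = 0
M = (n!/n^n) * (4/pi)^s * sqrt(|disc(K)|) = (2!/2^2) * (4/pi)^1 * sqrt(723)
= 0.5 * 1.273240 * 26.888659
= 17.1179

17.1179


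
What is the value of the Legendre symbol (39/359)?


p = 359 is prime, so compute (39/359) with the reciprocity algorithm (Jacobi-symbol steps: pull out 2s via (2/n), flip via reciprocity, reduce):
  reciprocity: (39/359) -> -(359/39)
  reduce: (8/39)
  pull out 2: (2/39) = +1  (since 39 mod 8 = 7)
  pull out 2: (2/39) = +1  (since 39 mod 8 = 7)
  pull out 2: (2/39) = +1  (since 39 mod 8 = 7)
  (1/39) = 1
Product of signs = -1
(39/359) = -1

-1


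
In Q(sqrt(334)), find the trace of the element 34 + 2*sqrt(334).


Tr(a + b*sqrt(d)) = (a + b*sqrt(d)) + (a - b*sqrt(d)) = 2a
= 2 * (34)
= 68

68


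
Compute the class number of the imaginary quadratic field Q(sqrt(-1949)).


K = Q(sqrt(-1949)). d mod 4 = 3, so D = disc(K) = 4d = -7796
h(K) equals the number of primitive reduced positive-definite forms (a, b, c) = a*x^2 + b*x*y + c*y^2 with b^2 - 4ac = D,
where reduced means |b| <= a <= c, with b >= 0 whenever |b| = a or a = c, and primitive means gcd(a, b, c) = 1.
Reduced forces 3a^2 <= |D| = 7796, so 1 <= a <= 50; b must have the parity of D, and c = (b^2 - D)/(4a) must be an integer >= a.
Enumerate a = 1..50, b in [-a, a]:
  a=1: (1, 0, 1949)  [1]
  a=2: (2, 2, 975)  [1]
  a=3: (3, -2, 650), (3, 2, 650)  [2]
  a=4: none
  a=5: (5, -2, 390), (5, 2, 390)  [2]
  a=6: (6, -2, 325), (6, 2, 325)  [2]
  a=7: (7, -4, 279), (7, 4, 279)  [2]
  a=8: none
  a=9: (9, -4, 217), (9, 4, 217)  [2]
  a=10: (10, -2, 195), (10, 2, 195)  [2]
  a=11: (11, -6, 178), (11, 6, 178)  [2]
  a=12: none
  a=13: (13, -2, 150), (13, 2, 150)  [2]
  a=14: (14, -10, 141), (14, 10, 141)  [2]
  a=15: (15, -8, 131), (15, -2, 130), (15, 2, 130), (15, 8, 131)  [4]
  a=16..17: none
  a=18: (18, -14, 111), (18, 14, 111)  [2]
  a=19..20: none
  a=21: (21, -10, 94), (21, -4, 93), (21, 4, 93), (21, 10, 94)  [4]
  a=22: (22, -6, 89), (22, 6, 89)  [2]
  a=23: (23, -22, 90), (23, 22, 90)  [2]
  a=24: none
  a=25: (25, -2, 78), (25, 2, 78)  [2]
  a=26: (26, -2, 75), (26, 2, 75)  [2]
  a=27: (27, -14, 74), (27, 14, 74)  [2]
  a=28: none
  a=29: (29, -18, 70), (29, 18, 70)  [2]
  a=30: (30, -22, 69), (30, -2, 65), (30, 2, 65), (30, 22, 69)  [4]
  a=31: (31, -4, 63), (31, 4, 63)  [2]
  a=32: none
  a=33: (33, -28, 65), (33, -16, 61), (33, 16, 61), (33, 28, 65)  [4]
  a=34: none
  a=35: (35, -32, 63), (35, -18, 58), (35, 18, 58), (35, 32, 63)  [4]
  a=36: none
  a=37: (37, -14, 54), (37, 14, 54)  [2]
  a=38: none
  a=39: (39, -28, 55), (39, -2, 50), (39, 2, 50), (39, 28, 55)  [4]
  a=40..41: none
  a=42: (42, -38, 55), (42, -10, 47), (42, 10, 47), (42, 38, 55)  [4]
  a=43..44: none
  a=45: (45, -32, 49), (45, -22, 46), (45, 22, 46), (45, 32, 49)  [4]
  a=46..50: none
Total reduced forms: 1 + 1 + 2 + 2 + 2 + 2 + 2 + 2 + 2 + 2 + 2 + 4 + 2 + 4 + 2 + 2 + 2 + 2 + 2 + 2 + 4 + 2 + 4 + 4 + 2 + 4 + 4 + 4 = 70
h = 70

70


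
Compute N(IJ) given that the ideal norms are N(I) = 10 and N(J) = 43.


N(IJ) = N(I) * N(J)
= 10 * 43
= 430

430


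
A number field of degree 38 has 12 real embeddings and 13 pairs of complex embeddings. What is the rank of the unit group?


By Dirichlet's unit theorem:
rank = r1 + r2 - 1
= 12 + 13 - 1
= 24

24


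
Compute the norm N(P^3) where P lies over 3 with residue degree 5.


N(P^a) = p^(a*f)
= 3^(3*5)
= 3^15
= 14348907

14348907


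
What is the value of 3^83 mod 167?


p = 167 is prime and the exponent is (p-1)/2 = 83, so by Euler's criterion 3^83 = (3/167) = +1 or -1 mod 167.
Compute by square-and-multiply:
  83 = 64 + 16 + 2 + 1 (binary 1010011)
  Repeated squaring mod 167: 3^1 = 3, 3^2 = 9, 3^4 = 81, 3^8 = 48, 3^16 = 133, 3^32 = 154, 3^64 = 2
  3^83 = 3^64 * 3^16 * 3^2 * 3^1 = 2 * 133 * 9 * 3 mod 167
    2 * 133 = 266 = 99 mod 167
    99 * 9 = 891 = 56 mod 167
    56 * 3 = 168 = 1 mod 167
  3^83 = 1 mod 167
Result 1: 3 is a quadratic residue mod 167.
3^83 mod 167 = 1

1


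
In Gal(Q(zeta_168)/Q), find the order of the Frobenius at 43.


The Frobenius at p in Gal(Q(zeta_n)/Q) = (Z/nZ)* is the class of p, so its order is ord_168(43), the smallest k >= 1 with 43^k = 1 mod 168.
n = 168 = 2^3 * 3 * 7, phi(168) = 48; the order divides phi(n).
Divisors of 48: 1, 2, 3, 4, 6, 8, 12, 16, 24, 48
Repeated squaring mod 168: 43^1 = 43, 43^2 = 1, 43^4 = 1, 43^8 = 1, 43^16 = 1, 43^32 = 1
Test divisors in increasing order:
  k=1: 43^1 = 43 mod 168
  k=2: 43^2 = 1 mod 168  <- first divisor giving 1
Order = 2

2


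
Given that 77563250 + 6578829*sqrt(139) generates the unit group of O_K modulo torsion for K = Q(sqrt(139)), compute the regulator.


epsilon = 77563250 + 6578829*sqrt(139)
= 1.5513e+08
R = ln(1.5513e+08)
= 18.8598

18.8598


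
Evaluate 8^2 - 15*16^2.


x^2 - d*y^2
= 8^2 - 15*16^2
= 64 - 3840
= -3776

-3776


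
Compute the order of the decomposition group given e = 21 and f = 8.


|D_P| = e * f
= 21 * 8
= 168

168


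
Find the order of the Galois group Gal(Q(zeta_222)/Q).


|Gal(Q(zeta_222)/Q)| = phi(222)
= 72

72


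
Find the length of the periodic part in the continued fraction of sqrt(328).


Run the CF algorithm for sqrt(328).
a_0 = floor(sqrt(328)) = 18; set m_0=0, q_0=1.
Recurrence: m' = q*a - m,  q' = (d - m'^2)/q,  a' = floor((a_0 + m')/q').
  step 1: m=18, q=4, a=9
  step 2: m=18, q=1, a=36
a_2 = 2*a_0 = 36, so the period closes here.
sqrt(328) = [18; 9, 36]
Period length = 2

2


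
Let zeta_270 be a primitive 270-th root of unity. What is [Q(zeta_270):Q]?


The degree equals Euler's totient phi(270).
270 = 2 * 3^3 * 5
phi(270) = 72

72


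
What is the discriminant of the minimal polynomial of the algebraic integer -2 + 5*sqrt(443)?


The element -2 + 5*sqrt(443) has minimal polynomial:
x^2 + 4*x - 11071
Discriminant = (4)^2 - 4*(-11071)
= 16 + 44284
= 44300

44300


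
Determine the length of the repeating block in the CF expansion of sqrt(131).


Run the CF algorithm for sqrt(131).
a_0 = floor(sqrt(131)) = 11; set m_0=0, q_0=1.
Recurrence: m' = q*a - m,  q' = (d - m'^2)/q,  a' = floor((a_0 + m')/q').
  step 1: m=11, q=10, a=2
  step 2: m=9, q=5, a=4
  step 3: m=11, q=2, a=11
  step 4: m=11, q=5, a=4
  step 5: m=9, q=10, a=2
  step 6: m=11, q=1, a=22
a_6 = 2*a_0 = 22, so the period closes here.
sqrt(131) = [11; 2, 4, 11, 4, 2, 22]
Period length = 6

6


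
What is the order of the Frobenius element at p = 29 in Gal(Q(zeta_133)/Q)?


The Frobenius at p in Gal(Q(zeta_n)/Q) = (Z/nZ)* is the class of p, so its order is ord_133(29), the smallest k >= 1 with 29^k = 1 mod 133.
n = 133 = 7 * 19, phi(133) = 108; the order divides phi(n).
Divisors of 108: 1, 2, 3, 4, 6, 9, 12, 18, 27, 36, 54, 108
Repeated squaring mod 133: 29^1 = 29, 29^2 = 43, 29^4 = 120, 29^8 = 36, 29^16 = 99, 29^32 = 92, 29^64 = 85
Test divisors in increasing order:
  k=1: 29^1 = 29 mod 133
  k=2: 29^2 = 43 mod 133
  k=3: 29^3 = 43 * 29 = 50 mod 133
  k=4: 29^4 = 120 mod 133
  k=6: 29^6 = 120 * 43 = 106 mod 133
  k=9: 29^9 = 36 * 29 = 113 mod 133
  k=12: 29^12 = 36 * 120 = 64 mod 133
  k=18: 29^18 = 99 * 43 = 1 mod 133  <- first divisor giving 1
Order = 18

18


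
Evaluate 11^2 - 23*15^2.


x^2 - d*y^2
= 11^2 - 23*15^2
= 121 - 5175
= -5054

-5054


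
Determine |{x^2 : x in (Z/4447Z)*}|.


For prime p, the number of non-zero quadratic residues is (p-1)/2.
= (4447-1)/2
= 2223

2223


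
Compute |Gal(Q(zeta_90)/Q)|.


|Gal(Q(zeta_90)/Q)| = phi(90)
= 24

24


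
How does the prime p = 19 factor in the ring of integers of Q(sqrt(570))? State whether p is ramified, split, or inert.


K = Q(sqrt(570)). Since d mod 4 = 2, disc(K) = 2280.
Check p | disc: 2280 mod 19 = 0.
p divides disc, so p ramifies: (p) = P^2 with e=2, f=1, g=1.
Therefore p is ramified.

ramified


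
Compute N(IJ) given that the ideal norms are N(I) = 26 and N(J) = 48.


N(IJ) = N(I) * N(J)
= 26 * 48
= 1248

1248


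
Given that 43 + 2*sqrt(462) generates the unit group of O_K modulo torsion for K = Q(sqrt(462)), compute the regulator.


epsilon = 43 + 2*sqrt(462)
= 85.9884
R = ln(85.9884)
= 4.4542

4.4542


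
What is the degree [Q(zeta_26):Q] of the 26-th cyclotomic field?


The degree equals Euler's totient phi(26).
26 = 2 * 13
phi(26) = 12

12


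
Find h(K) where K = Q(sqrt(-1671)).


K = Q(sqrt(-1671)). d mod 4 = 1, so D = disc(K) = d = -1671
h(K) equals the number of primitive reduced positive-definite forms (a, b, c) = a*x^2 + b*x*y + c*y^2 with b^2 - 4ac = D,
where reduced means |b| <= a <= c, with b >= 0 whenever |b| = a or a = c, and primitive means gcd(a, b, c) = 1.
Reduced forces 3a^2 <= |D| = 1671, so 1 <= a <= 23; b must have the parity of D, and c = (b^2 - D)/(4a) must be an integer >= a.
Enumerate a = 1..23, b in [-a, a]:
  a=1: (1, 1, 418)  [1]
  a=2: (2, -1, 209), (2, 1, 209)  [2]
  a=3: (3, 3, 140)  [1]
  a=4: (4, -3, 105), (4, 3, 105)  [2]
  a=5: (5, -3, 84), (5, 3, 84)  [2]
  a=6: (6, -3, 70), (6, 3, 70)  [2]
  a=7: (7, -3, 60), (7, 3, 60)  [2]
  a=8: (8, -5, 53), (8, 5, 53)  [2]
  a=9: none
  a=10: (10, -7, 43), (10, -3, 42), (10, 3, 42), (10, 7, 43)  [4]
  a=11: (11, -1, 38), (11, 1, 38)  [2]
  a=12: (12, -3, 35), (12, 3, 35)  [2]
  a=13: none
  a=14: (14, -11, 32), (14, -3, 30), (14, 3, 30), (14, 11, 32)  [4]
  a=15: (15, -3, 28), (15, 3, 28)  [2]
  a=16: (16, -11, 28), (16, 11, 28)  [2]
  a=17..18: none
  a=19: (19, -1, 22), (19, 1, 22)  [2]
  a=20: (20, -13, 23), (20, -3, 21), (20, 3, 21), (20, 13, 23)  [4]
  a=21: none
  a=22: (22, -21, 24), (22, 21, 24)  [2]
  a=23: none
Total reduced forms: 1 + 2 + 1 + 2 + 2 + 2 + 2 + 2 + 4 + 2 + 2 + 4 + 2 + 2 + 2 + 4 + 2 = 38
h = 38

38


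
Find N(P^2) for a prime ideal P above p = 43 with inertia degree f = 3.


N(P^a) = p^(a*f)
= 43^(2*3)
= 43^6
= 6321363049

6321363049


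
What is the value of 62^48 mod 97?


p = 97 is prime and the exponent is (p-1)/2 = 48, so by Euler's criterion 62^48 = (62/97) = +1 or -1 mod 97.
Compute by square-and-multiply:
  48 = 32 + 16 (binary 110000)
  Repeated squaring mod 97: 62^1 = 62, 62^2 = 61, 62^4 = 35, 62^8 = 61, 62^16 = 35, 62^32 = 61
  62^48 = 62^32 * 62^16 = 61 * 35 mod 97
    61 * 35 = 2135 = 1 mod 97
  62^48 = 1 mod 97
Result 1: 62 is a quadratic residue mod 97.
62^48 mod 97 = 1

1


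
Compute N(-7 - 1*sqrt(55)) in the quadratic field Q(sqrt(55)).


N(a + b*sqrt(d)) = a^2 - d*b^2
= (-7)^2 - (55)*(-1)^2
= 49 - 55
= -6

-6


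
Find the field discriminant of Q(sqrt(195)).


For K = Q(sqrt(d)) with d squarefree: disc(K) = d if d = 1 mod 4, and disc(K) = 4d if d = 2 or 3 mod 4.
Here d = 195, and d mod 4 = 3.
d = 3 mod 4, not 1 (O_K = Z[sqrt(d)]), so disc(K) = 4d = 4 * (195) = 780

780


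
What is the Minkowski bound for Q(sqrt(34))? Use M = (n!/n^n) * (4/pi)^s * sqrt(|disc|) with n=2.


d = 34, d mod 4 = 2, so disc(K) = 4d = 136; |disc(K)| = 136
Real quadratic field, so n = 2, s = r2 = 0, r1 = 2
M = (n!/n^n) * (4/pi)^s * sqrt(|disc(K)|) = (2!/2^2) * (4/pi)^0 * sqrt(136)
= 0.5 * 1.000000 * 11.661904
= 5.8310

5.8310


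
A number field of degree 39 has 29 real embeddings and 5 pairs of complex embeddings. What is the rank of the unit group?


By Dirichlet's unit theorem:
rank = r1 + r2 - 1
= 29 + 5 - 1
= 33

33


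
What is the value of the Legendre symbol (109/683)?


p = 683 is prime, so compute (109/683) with the reciprocity algorithm (Jacobi-symbol steps: pull out 2s via (2/n), flip via reciprocity, reduce):
  reciprocity: (109/683) -> +(683/109)
  reduce: (29/109)
  reciprocity: (29/109) -> +(109/29)
  reduce: (22/29)
  pull out 2: (2/29) = -1  (since 29 mod 8 = 5)
  reciprocity: (11/29) -> +(29/11)
  reduce: (7/11)
  reciprocity: (7/11) -> -(11/7)
  reduce: (4/7)
  pull out 2: (2/7) = +1  (since 7 mod 8 = 7)
  pull out 2: (2/7) = +1  (since 7 mod 8 = 7)
  (1/7) = 1
Product of signs = 1
(109/683) = 1

1


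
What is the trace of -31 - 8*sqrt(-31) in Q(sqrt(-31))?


Tr(a + b*sqrt(d)) = (a + b*sqrt(d)) + (a - b*sqrt(d)) = 2a
= 2 * (-31)
= -62

-62


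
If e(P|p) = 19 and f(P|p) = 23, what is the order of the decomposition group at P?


|D_P| = e * f
= 19 * 23
= 437

437


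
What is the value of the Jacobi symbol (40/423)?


Compute (40/423) via quadratic reciprocity:
  pull out 2: (2/423) = +1  (since 423 mod 8 = 7)
  pull out 2: (2/423) = +1  (since 423 mod 8 = 7)
  pull out 2: (2/423) = +1  (since 423 mod 8 = 7)
  reciprocity: (5/423) -> +(423/5)
  reduce: (3/5)
  reciprocity: (3/5) -> +(5/3)
  reduce: (2/3)
  pull out 2: (2/3) = -1  (since 3 mod 8 = 3)
  (1/3) = 1
Product of signs = -1

-1


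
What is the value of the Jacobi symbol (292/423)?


Compute (292/423) via quadratic reciprocity:
  pull out 2: (2/423) = +1  (since 423 mod 8 = 7)
  pull out 2: (2/423) = +1  (since 423 mod 8 = 7)
  reciprocity: (73/423) -> +(423/73)
  reduce: (58/73)
  pull out 2: (2/73) = +1  (since 73 mod 8 = 1)
  reciprocity: (29/73) -> +(73/29)
  reduce: (15/29)
  reciprocity: (15/29) -> +(29/15)
  reduce: (14/15)
  pull out 2: (2/15) = +1  (since 15 mod 8 = 7)
  reciprocity: (7/15) -> -(15/7)
  reduce: (1/7)
  (1/7) = 1
Product of signs = -1

-1


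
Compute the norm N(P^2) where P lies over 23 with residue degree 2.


N(P^a) = p^(a*f)
= 23^(2*2)
= 23^4
= 279841

279841


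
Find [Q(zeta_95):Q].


The degree equals Euler's totient phi(95).
95 = 5 * 19
phi(95) = 72

72


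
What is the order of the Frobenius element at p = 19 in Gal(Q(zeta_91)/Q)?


The Frobenius at p in Gal(Q(zeta_n)/Q) = (Z/nZ)* is the class of p, so its order is ord_91(19), the smallest k >= 1 with 19^k = 1 mod 91.
n = 91 = 7 * 13, phi(91) = 72; the order divides phi(n).
Divisors of 72: 1, 2, 3, 4, 6, 8, 9, 12, 18, 24, 36, 72
Repeated squaring mod 91: 19^1 = 19, 19^2 = 88, 19^4 = 9, 19^8 = 81, 19^16 = 9, 19^32 = 81, 19^64 = 9
Test divisors in increasing order:
  k=1: 19^1 = 19 mod 91
  k=2: 19^2 = 88 mod 91
  k=3: 19^3 = 88 * 19 = 34 mod 91
  k=4: 19^4 = 9 mod 91
  k=6: 19^6 = 9 * 88 = 64 mod 91
  k=8: 19^8 = 81 mod 91
  k=9: 19^9 = 81 * 19 = 83 mod 91
  k=12: 19^12 = 81 * 9 = 1 mod 91  <- first divisor giving 1
Order = 12

12


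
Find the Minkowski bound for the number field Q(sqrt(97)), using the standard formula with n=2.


d = 97, d mod 4 = 1, so disc(K) = d = 97; |disc(K)| = 97
Real quadratic field, so n = 2, s = r2 = 0, r1 = 2
M = (n!/n^n) * (4/pi)^s * sqrt(|disc(K)|) = (2!/2^2) * (4/pi)^0 * sqrt(97)
= 0.5 * 1.000000 * 9.848858
= 4.9244

4.9244


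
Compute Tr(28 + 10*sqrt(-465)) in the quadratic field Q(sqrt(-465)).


Tr(a + b*sqrt(d)) = (a + b*sqrt(d)) + (a - b*sqrt(d)) = 2a
= 2 * (28)
= 56

56


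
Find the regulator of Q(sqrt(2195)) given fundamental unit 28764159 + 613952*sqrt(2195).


epsilon = 28764159 + 613952*sqrt(2195)
= 5.7528e+07
R = ln(5.7528e+07)
= 17.8678

17.8678


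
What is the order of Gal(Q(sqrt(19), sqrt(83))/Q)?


The 2 square roots of distinct primes are multiplicatively independent over Q,
so [K:Q] = 2^2 and Gal(K/Q) is isomorphic to (Z/2Z)^2.
|Gal| = 2^2 = 4

4


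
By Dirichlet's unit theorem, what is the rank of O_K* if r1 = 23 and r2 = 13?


By Dirichlet's unit theorem:
rank = r1 + r2 - 1
= 23 + 13 - 1
= 35

35


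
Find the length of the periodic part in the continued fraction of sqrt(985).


Run the CF algorithm for sqrt(985).
a_0 = floor(sqrt(985)) = 31; set m_0=0, q_0=1.
Recurrence: m' = q*a - m,  q' = (d - m'^2)/q,  a' = floor((a_0 + m')/q').
  step 1: m=31, q=24, a=2
  step 2: m=17, q=29, a=1
  step 3: m=12, q=29, a=1
  step 4: m=17, q=24, a=2
  step 5: m=31, q=1, a=62
a_5 = 2*a_0 = 62, so the period closes here.
sqrt(985) = [31; 2, 1, 1, 2, 62]
Period length = 5

5


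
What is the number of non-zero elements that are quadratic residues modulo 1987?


For prime p, the number of non-zero quadratic residues is (p-1)/2.
= (1987-1)/2
= 993

993


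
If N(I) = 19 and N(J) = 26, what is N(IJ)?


N(IJ) = N(I) * N(J)
= 19 * 26
= 494

494


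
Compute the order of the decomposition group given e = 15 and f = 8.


|D_P| = e * f
= 15 * 8
= 120

120


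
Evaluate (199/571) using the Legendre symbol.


p = 571 is prime, so compute (199/571) with the reciprocity algorithm (Jacobi-symbol steps: pull out 2s via (2/n), flip via reciprocity, reduce):
  reciprocity: (199/571) -> -(571/199)
  reduce: (173/199)
  reciprocity: (173/199) -> +(199/173)
  reduce: (26/173)
  pull out 2: (2/173) = -1  (since 173 mod 8 = 5)
  reciprocity: (13/173) -> +(173/13)
  reduce: (4/13)
  pull out 2: (2/13) = -1  (since 13 mod 8 = 5)
  pull out 2: (2/13) = -1  (since 13 mod 8 = 5)
  (1/13) = 1
Product of signs = 1
(199/571) = 1

1


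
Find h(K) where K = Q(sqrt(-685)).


K = Q(sqrt(-685)). d mod 4 = 3, so D = disc(K) = 4d = -2740
h(K) equals the number of primitive reduced positive-definite forms (a, b, c) = a*x^2 + b*x*y + c*y^2 with b^2 - 4ac = D,
where reduced means |b| <= a <= c, with b >= 0 whenever |b| = a or a = c, and primitive means gcd(a, b, c) = 1.
Reduced forces 3a^2 <= |D| = 2740, so 1 <= a <= 30; b must have the parity of D, and c = (b^2 - D)/(4a) must be an integer >= a.
Enumerate a = 1..30, b in [-a, a]:
  a=1: (1, 0, 685)  [1]
  a=2: (2, 2, 343)  [1]
  a=3..4: none
  a=5: (5, 0, 137)  [1]
  a=6: none
  a=7: (7, -2, 98), (7, 2, 98)  [2]
  a=8..9: none
  a=10: (10, 10, 71)  [1]
  a=11..12: none
  a=13: (13, -4, 53), (13, 4, 53)  [2]
  a=14: (14, -2, 49), (14, 2, 49)  [2]
  a=15..25: none
  a=26: (26, -22, 31), (26, 22, 31)  [2]
  a=27..30: none
Total reduced forms: 1 + 1 + 1 + 2 + 1 + 2 + 2 + 2 = 12
h = 12

12


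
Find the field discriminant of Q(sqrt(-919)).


For K = Q(sqrt(d)) with d squarefree: disc(K) = d if d = 1 mod 4, and disc(K) = 4d if d = 2 or 3 mod 4.
Here d = -919, and d mod 4 = 1.
d = 1 mod 4 (O_K = Z[(1+sqrt(d))/2]), so disc(K) = d = -919

-919


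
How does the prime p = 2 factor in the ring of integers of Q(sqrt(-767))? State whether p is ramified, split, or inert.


K = Q(sqrt(-767)). Since d mod 4 = 1, disc(K) = -767.
Check p | disc: -767 mod 2 = 1.
p=2 does not divide disc (d is 1 mod 4). 2 splits iff d = 1 mod 8.
d mod 8 = 1, so (d/2) = 1.
(d/p) = 1, so p splits: (p) = P*P' with e=1, f=1, g=2.
Therefore p is split.

split


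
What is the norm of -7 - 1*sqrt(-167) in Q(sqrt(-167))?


N(a + b*sqrt(d)) = a^2 - d*b^2
= (-7)^2 - (-167)*(-1)^2
= 49 + 167
= 216

216


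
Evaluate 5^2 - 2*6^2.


x^2 - d*y^2
= 5^2 - 2*6^2
= 25 - 72
= -47

-47


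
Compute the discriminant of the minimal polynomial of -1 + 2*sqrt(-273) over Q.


The element -1 + 2*sqrt(-273) has minimal polynomial:
x^2 + 2*x + 1093
Discriminant = (2)^2 - 4*(1093)
= 4 - 4372
= -4368

-4368


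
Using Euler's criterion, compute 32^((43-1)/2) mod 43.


p = 43 is prime and the exponent is (p-1)/2 = 21, so by Euler's criterion 32^21 = (32/43) = +1 or -1 mod 43.
Compute by square-and-multiply:
  21 = 16 + 4 + 1 (binary 10101)
  Repeated squaring mod 43: 32^1 = 32, 32^2 = 35, 32^4 = 21, 32^8 = 11, 32^16 = 35
  32^21 = 32^16 * 32^4 * 32^1 = 35 * 21 * 32 mod 43
    35 * 21 = 735 = 4 mod 43
    4 * 32 = 128 = 42 mod 43
  32^21 = 42 mod 43
Result 42 = p - 1 = -1 mod 43: 32 is a quadratic non-residue mod 43. As a residue in [0, p-1] the value is 42.
32^21 mod 43 = 42

42


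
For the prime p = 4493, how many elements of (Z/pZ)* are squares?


For prime p, the number of non-zero quadratic residues is (p-1)/2.
= (4493-1)/2
= 2246

2246


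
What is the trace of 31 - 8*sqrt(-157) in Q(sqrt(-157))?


Tr(a + b*sqrt(d)) = (a + b*sqrt(d)) + (a - b*sqrt(d)) = 2a
= 2 * (31)
= 62

62


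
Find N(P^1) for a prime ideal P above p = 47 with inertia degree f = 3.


N(P^a) = p^(a*f)
= 47^(1*3)
= 47^3
= 103823

103823


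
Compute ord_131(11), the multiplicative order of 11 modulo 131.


We want ord_131(11), the smallest k >= 1 with 11^k = 1 mod 131.
n = 131 = 131, phi(131) = 130; the order divides phi(n).
Divisors of 130: 1, 2, 5, 10, 13, 26, 65, 130
Repeated squaring mod 131: 11^1 = 11, 11^2 = 121, 11^4 = 100, 11^8 = 44, 11^16 = 102, 11^32 = 55, 11^64 = 12, 11^128 = 13
Test divisors in increasing order:
  k=1: 11^1 = 11 mod 131
  k=2: 11^2 = 121 mod 131
  k=5: 11^5 = 100 * 11 = 52 mod 131
  k=10: 11^10 = 44 * 121 = 84 mod 131
  k=13: 11^13 = 44 * 100 * 11 = 61 mod 131
  k=26: 11^26 = 102 * 44 * 121 = 53 mod 131
  k=65: 11^65 = 12 * 11 = 1 mod 131  <- first divisor giving 1
Order = 65

65


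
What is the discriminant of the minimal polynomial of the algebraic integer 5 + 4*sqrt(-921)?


The element 5 + 4*sqrt(-921) has minimal polynomial:
x^2 - 10*x + 14761
Discriminant = (-10)^2 - 4*(14761)
= 100 - 59044
= -58944

-58944


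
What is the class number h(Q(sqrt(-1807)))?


K = Q(sqrt(-1807)). d mod 4 = 1, so D = disc(K) = d = -1807
h(K) equals the number of primitive reduced positive-definite forms (a, b, c) = a*x^2 + b*x*y + c*y^2 with b^2 - 4ac = D,
where reduced means |b| <= a <= c, with b >= 0 whenever |b| = a or a = c, and primitive means gcd(a, b, c) = 1.
Reduced forces 3a^2 <= |D| = 1807, so 1 <= a <= 24; b must have the parity of D, and c = (b^2 - D)/(4a) must be an integer >= a.
Enumerate a = 1..24, b in [-a, a]:
  a=1: (1, 1, 452)  [1]
  a=2: (2, -1, 226), (2, 1, 226)  [2]
  a=3: none
  a=4: (4, -1, 113), (4, 1, 113)  [2]
  a=5..7: none
  a=8: (8, -7, 58), (8, 7, 58)  [2]
  a=9..12: none
  a=13: (13, 13, 38)  [1]
  a=14..15: none
  a=16: (16, -7, 29), (16, 7, 29)  [2]
  a=17..18: none
  a=19: (19, -13, 26), (19, 13, 26)  [2]
  a=20..24: none
Total reduced forms: 1 + 2 + 2 + 2 + 1 + 2 + 2 = 12
h = 12

12


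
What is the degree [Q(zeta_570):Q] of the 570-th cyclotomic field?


The degree equals Euler's totient phi(570).
570 = 2 * 3 * 5 * 19
phi(570) = 144

144


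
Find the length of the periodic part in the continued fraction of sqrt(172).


Run the CF algorithm for sqrt(172).
a_0 = floor(sqrt(172)) = 13; set m_0=0, q_0=1.
Recurrence: m' = q*a - m,  q' = (d - m'^2)/q,  a' = floor((a_0 + m')/q').
  step 1: m=13, q=3, a=8
  step 2: m=11, q=17, a=1
  step 3: m=6, q=8, a=2
  step 4: m=10, q=9, a=2
  step 5: m=8, q=12, a=1
  step 6: m=4, q=13, a=1
  step 7: m=9, q=7, a=3
  step 8: m=12, q=4, a=6
  step 9: m=12, q=7, a=3
  step 10: m=9, q=13, a=1
  step 11: m=4, q=12, a=1
  step 12: m=8, q=9, a=2
  step 13: m=10, q=8, a=2
  step 14: m=6, q=17, a=1
  step 15: m=11, q=3, a=8
  step 16: m=13, q=1, a=26
a_16 = 2*a_0 = 26, so the period closes here.
sqrt(172) = [13; 8, 1, 2, 2, 1, 1, 3, 6, 3, 1, 1, 2, 2, 1, 8, 26]
Period length = 16

16


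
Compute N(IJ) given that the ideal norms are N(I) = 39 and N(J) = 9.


N(IJ) = N(I) * N(J)
= 39 * 9
= 351

351


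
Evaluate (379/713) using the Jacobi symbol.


Compute (379/713) via quadratic reciprocity:
  reciprocity: (379/713) -> +(713/379)
  reduce: (334/379)
  pull out 2: (2/379) = -1  (since 379 mod 8 = 3)
  reciprocity: (167/379) -> -(379/167)
  reduce: (45/167)
  reciprocity: (45/167) -> +(167/45)
  reduce: (32/45)
  pull out 2: (2/45) = -1  (since 45 mod 8 = 5)
  pull out 2: (2/45) = -1  (since 45 mod 8 = 5)
  pull out 2: (2/45) = -1  (since 45 mod 8 = 5)
  pull out 2: (2/45) = -1  (since 45 mod 8 = 5)
  pull out 2: (2/45) = -1  (since 45 mod 8 = 5)
  (1/45) = 1
Product of signs = -1

-1


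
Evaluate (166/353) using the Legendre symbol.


p = 353 is prime, so compute (166/353) with the reciprocity algorithm (Jacobi-symbol steps: pull out 2s via (2/n), flip via reciprocity, reduce):
  pull out 2: (2/353) = +1  (since 353 mod 8 = 1)
  reciprocity: (83/353) -> +(353/83)
  reduce: (21/83)
  reciprocity: (21/83) -> +(83/21)
  reduce: (20/21)
  pull out 2: (2/21) = -1  (since 21 mod 8 = 5)
  pull out 2: (2/21) = -1  (since 21 mod 8 = 5)
  reciprocity: (5/21) -> +(21/5)
  reduce: (1/5)
  (1/5) = 1
Product of signs = 1
(166/353) = 1

1


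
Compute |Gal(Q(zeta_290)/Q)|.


|Gal(Q(zeta_290)/Q)| = phi(290)
= 112

112


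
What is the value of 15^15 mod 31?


p = 31 is prime and the exponent is (p-1)/2 = 15, so by Euler's criterion 15^15 = (15/31) = +1 or -1 mod 31.
Compute by square-and-multiply:
  15 = 8 + 4 + 2 + 1 (binary 1111)
  Repeated squaring mod 31: 15^1 = 15, 15^2 = 8, 15^4 = 2, 15^8 = 4
  15^15 = 15^8 * 15^4 * 15^2 * 15^1 = 4 * 2 * 8 * 15 mod 31
    4 * 2 = 8 = 8 mod 31
    8 * 8 = 64 = 2 mod 31
    2 * 15 = 30 = 30 mod 31
  15^15 = 30 mod 31
Result 30 = p - 1 = -1 mod 31: 15 is a quadratic non-residue mod 31. As a residue in [0, p-1] the value is 30.
15^15 mod 31 = 30

30
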